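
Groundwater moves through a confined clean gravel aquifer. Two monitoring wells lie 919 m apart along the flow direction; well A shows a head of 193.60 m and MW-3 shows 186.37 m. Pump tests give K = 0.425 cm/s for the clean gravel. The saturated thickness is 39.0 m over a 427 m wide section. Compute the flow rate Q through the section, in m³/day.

48100

Convert K: 0.425 cm/s × 864 = 367.2 m/day.
Cross-sectional area A = 427 × 39.0 = 16653 m².
Hydraulic gradient i = (193.60 − 186.37) / 919 = 7.23 / 919 = 0.007867.
Darcy's law: Q = K · A · i = 367.2 × 16653 × 0.007867 = 48108 m³/day.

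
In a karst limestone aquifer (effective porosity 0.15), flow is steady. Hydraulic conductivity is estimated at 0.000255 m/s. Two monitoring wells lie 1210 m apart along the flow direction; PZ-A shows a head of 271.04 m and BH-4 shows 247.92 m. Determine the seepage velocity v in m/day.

2.81

Convert K: 0.000255 m/s × 86400 = 22.03 m/day.
Hydraulic gradient i = (271.04 − 247.92) / 1210 = 23.12 / 1210 = 0.01911.
Darcy flux q = K · i = 22.03 × 0.01911 = 0.4210 m/day.
Seepage velocity v = q / n_e = 0.4210 / 0.15 = 2.807 m/day.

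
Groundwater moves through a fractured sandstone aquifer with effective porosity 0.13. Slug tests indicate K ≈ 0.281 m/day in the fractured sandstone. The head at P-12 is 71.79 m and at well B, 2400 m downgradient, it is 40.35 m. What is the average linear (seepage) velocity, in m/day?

0.0283

Hydraulic gradient i = (71.79 − 40.35) / 2400 = 31.44 / 2400 = 0.01310.
Darcy flux q = K · i = 0.2810 × 0.01310 = 0.003681 m/day.
Seepage velocity v = q / n_e = 0.003681 / 0.13 = 0.02832 m/day.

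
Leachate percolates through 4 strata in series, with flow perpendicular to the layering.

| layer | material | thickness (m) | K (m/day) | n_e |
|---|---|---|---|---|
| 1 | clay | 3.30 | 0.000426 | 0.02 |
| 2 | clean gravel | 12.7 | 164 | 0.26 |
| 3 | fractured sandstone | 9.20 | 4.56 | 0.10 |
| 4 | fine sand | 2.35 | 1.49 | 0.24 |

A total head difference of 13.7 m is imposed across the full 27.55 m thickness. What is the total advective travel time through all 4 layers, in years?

7.51

With flow normal to the layers, continuity requires the same specific discharge q through every layer.
Σ(b_i/K_i) = 3.30/0.000426 + 12.7/164 + 9.20/4.56 + 2.35/1.49 = 7750 d.
q = Δh / Σ(b_i/K_i) = 13.7 / 7750 = 0.001768 m/day.
In each layer the seepage velocity is v_i = q/n_i, so the layer transit time is t_i = b_i·n_i / q:
  layer 1 (clay): t_1 = 3.30 × 0.02 / 0.001768 = 37.34 d
  layer 2 (clean gravel): t_2 = 12.7 × 0.26 / 0.001768 = 1868 d
  layer 3 (fractured sandstone): t_3 = 9.20 × 0.10 / 0.001768 = 520.4 d
  layer 4 (fine sand): t_4 = 2.35 × 0.24 / 0.001768 = 319.1 d
Total t = Σ t_i = 2745 days = 7.515 years.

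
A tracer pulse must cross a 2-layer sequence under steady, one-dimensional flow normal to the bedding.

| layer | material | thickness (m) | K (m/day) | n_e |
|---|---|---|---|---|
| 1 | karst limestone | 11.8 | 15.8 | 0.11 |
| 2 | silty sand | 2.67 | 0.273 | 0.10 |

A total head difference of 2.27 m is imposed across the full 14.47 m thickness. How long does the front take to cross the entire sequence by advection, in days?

With flow normal to the layers, continuity requires the same specific discharge q through every layer.
Σ(b_i/K_i) = 11.8/15.8 + 2.67/0.273 = 10.53 d.
q = Δh / Σ(b_i/K_i) = 2.27 / 10.53 = 0.2156 m/day.
In each layer the seepage velocity is v_i = q/n_i, so the layer transit time is t_i = b_i·n_i / q:
  layer 1 (karst limestone): t_1 = 11.8 × 0.11 / 0.2156 = 6.019 d
  layer 2 (silty sand): t_2 = 2.67 × 0.10 / 0.2156 = 1.238 d
Total t = Σ t_i = 7.258 days.

7.26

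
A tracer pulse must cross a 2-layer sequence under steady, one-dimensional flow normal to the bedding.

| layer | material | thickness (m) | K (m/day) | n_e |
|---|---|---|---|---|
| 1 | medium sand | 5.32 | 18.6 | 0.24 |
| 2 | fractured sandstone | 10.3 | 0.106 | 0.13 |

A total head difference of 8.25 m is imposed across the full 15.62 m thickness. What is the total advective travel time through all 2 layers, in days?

30.9

With flow normal to the layers, continuity requires the same specific discharge q through every layer.
Σ(b_i/K_i) = 5.32/18.6 + 10.3/0.106 = 97.46 d.
q = Δh / Σ(b_i/K_i) = 8.25 / 97.46 = 0.08465 m/day.
In each layer the seepage velocity is v_i = q/n_i, so the layer transit time is t_i = b_i·n_i / q:
  layer 1 (medium sand): t_1 = 5.32 × 0.24 / 0.08465 = 15.08 d
  layer 2 (fractured sandstone): t_2 = 10.3 × 0.13 / 0.08465 = 15.82 d
Total t = Σ t_i = 30.90 days.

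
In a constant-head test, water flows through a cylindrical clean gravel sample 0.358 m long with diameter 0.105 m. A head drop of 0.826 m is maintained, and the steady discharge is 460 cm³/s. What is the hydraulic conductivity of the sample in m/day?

Cross-sectional area A = π·(d/2)² = π × (0.105/2)² = 0.008659 m².
Convert discharge: 460 cm³/s = 0.0004600 m³/s.
Darcy's law rearranged: K = Q·L / (A·Δh) = 0.0004600 × 0.358 / (0.008659 × 0.826) = 0.02302 m/s = 1989 m/day.

1990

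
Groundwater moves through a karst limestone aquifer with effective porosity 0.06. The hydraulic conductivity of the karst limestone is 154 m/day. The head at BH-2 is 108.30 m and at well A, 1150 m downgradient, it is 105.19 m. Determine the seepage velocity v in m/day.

Hydraulic gradient i = (108.30 − 105.19) / 1150 = 3.11 / 1150 = 0.002704.
Darcy flux q = K · i = 154.0 × 0.002704 = 0.4165 m/day.
Seepage velocity v = q / n_e = 0.4165 / 0.06 = 6.941 m/day.

6.94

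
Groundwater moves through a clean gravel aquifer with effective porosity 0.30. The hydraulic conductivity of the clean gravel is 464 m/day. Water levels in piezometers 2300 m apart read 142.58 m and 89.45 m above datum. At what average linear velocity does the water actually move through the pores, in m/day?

Hydraulic gradient i = (142.58 − 89.45) / 2300 = 53.13 / 2300 = 0.02310.
Darcy flux q = K · i = 464.0 × 0.02310 = 10.72 m/day.
Seepage velocity v = q / n_e = 10.72 / 0.30 = 35.73 m/day.

35.7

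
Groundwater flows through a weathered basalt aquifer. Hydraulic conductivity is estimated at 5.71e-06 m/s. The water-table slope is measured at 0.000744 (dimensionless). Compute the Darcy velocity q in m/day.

Convert K: 5.71e-06 m/s × 86400 = 0.4933 m/day.
Hydraulic gradient i = 0.000744.
Specific discharge q = K · i = 0.4933 × 0.0007440 = 0.0003670 m/day.

0.000367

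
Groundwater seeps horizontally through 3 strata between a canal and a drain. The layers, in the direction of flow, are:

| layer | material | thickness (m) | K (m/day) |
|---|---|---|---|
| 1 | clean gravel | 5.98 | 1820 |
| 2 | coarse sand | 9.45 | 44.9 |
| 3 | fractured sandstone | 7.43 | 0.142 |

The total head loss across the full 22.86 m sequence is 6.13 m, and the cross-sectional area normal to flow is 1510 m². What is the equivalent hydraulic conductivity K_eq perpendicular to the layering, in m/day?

Flow is perpendicular to layering, so the layers act in series and the equivalent K is the thickness-weighted harmonic mean.
Total thickness L = 5.98 + 9.45 + 7.43 = 22.86 m.
Σ(b_i/K_i) = 5.98/1820 + 9.45/44.9 + 7.43/0.142 = 52.54 d.
K_eq = L / Σ(b_i/K_i) = 22.86 / 52.54 = 0.4351 m/day.

0.435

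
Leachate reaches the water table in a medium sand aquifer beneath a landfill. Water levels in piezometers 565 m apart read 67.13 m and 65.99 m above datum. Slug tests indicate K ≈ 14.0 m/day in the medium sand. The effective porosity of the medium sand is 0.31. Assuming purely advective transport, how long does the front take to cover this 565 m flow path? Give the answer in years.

17.0

Hydraulic gradient i = (67.13 − 65.99) / 565 = 1.14 / 565 = 0.002018.
Darcy flux q = K · i = 14.00 × 0.002018 = 0.02825 m/day.
Seepage velocity v = q / n_e = 0.02825 / 0.31 = 0.09112 m/day.
Travel time t = L / v = 565 / 0.09112 = 6200 days = 16.98 years.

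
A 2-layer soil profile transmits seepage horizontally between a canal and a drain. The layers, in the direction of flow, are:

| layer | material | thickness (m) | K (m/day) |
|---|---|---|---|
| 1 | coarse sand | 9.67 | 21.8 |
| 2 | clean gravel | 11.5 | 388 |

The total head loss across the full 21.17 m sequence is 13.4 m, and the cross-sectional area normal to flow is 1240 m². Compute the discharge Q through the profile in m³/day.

35100

Flow is perpendicular to layering, so the layers act in series and the equivalent K is the thickness-weighted harmonic mean.
Total thickness L = 9.67 + 11.5 = 21.17 m.
Σ(b_i/K_i) = 9.67/21.8 + 11.5/388 = 0.4732 d.
K_eq = L / Σ(b_i/K_i) = 21.17 / 0.4732 = 44.74 m/day.
Q = K_eq · A · (Δh/L) = 44.74 × 1240 × (13.4/21.17) = 35113 m³/day.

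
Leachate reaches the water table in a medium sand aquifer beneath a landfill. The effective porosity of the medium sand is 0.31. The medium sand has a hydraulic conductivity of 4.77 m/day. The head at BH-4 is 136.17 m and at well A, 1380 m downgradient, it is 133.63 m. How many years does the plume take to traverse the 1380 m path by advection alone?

Hydraulic gradient i = (136.17 − 133.63) / 1380 = 2.54 / 1380 = 0.001841.
Darcy flux q = K · i = 4.770 × 0.001841 = 0.008780 m/day.
Seepage velocity v = q / n_e = 0.008780 / 0.31 = 0.02832 m/day.
Travel time t = L / v = 1380 / 0.02832 = 48727 days = 133.4 years.

133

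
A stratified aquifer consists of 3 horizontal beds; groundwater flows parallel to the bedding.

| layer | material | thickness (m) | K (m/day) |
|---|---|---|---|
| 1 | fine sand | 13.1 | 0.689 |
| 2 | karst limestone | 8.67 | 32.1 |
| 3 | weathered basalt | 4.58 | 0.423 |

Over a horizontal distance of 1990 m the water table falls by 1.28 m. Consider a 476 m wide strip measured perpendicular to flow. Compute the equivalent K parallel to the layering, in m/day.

11.0

Flow is parallel to layering, so each bed carries its own Darcy discharge and the transmissivities add.
Σ(K_i·b_i) = 0.689×13.1 + 32.1×8.67 + 0.423×4.58 = 289.3 m²/day.
Total thickness b = 26.35 m, so K_eq = Σ(K_i·b_i)/b = 10.98 m/day.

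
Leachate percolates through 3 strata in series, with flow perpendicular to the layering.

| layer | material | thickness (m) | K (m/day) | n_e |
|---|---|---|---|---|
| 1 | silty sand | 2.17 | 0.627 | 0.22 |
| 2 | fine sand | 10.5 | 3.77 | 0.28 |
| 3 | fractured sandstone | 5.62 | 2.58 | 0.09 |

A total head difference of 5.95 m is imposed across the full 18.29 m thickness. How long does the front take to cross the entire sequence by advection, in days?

5.55

With flow normal to the layers, continuity requires the same specific discharge q through every layer.
Σ(b_i/K_i) = 2.17/0.627 + 10.5/3.77 + 5.62/2.58 = 8.424 d.
q = Δh / Σ(b_i/K_i) = 5.95 / 8.424 = 0.7063 m/day.
In each layer the seepage velocity is v_i = q/n_i, so the layer transit time is t_i = b_i·n_i / q:
  layer 1 (silty sand): t_1 = 2.17 × 0.22 / 0.7063 = 0.6759 d
  layer 2 (fine sand): t_2 = 10.5 × 0.28 / 0.7063 = 4.163 d
  layer 3 (fractured sandstone): t_3 = 5.62 × 0.09 / 0.7063 = 0.7161 d
Total t = Σ t_i = 5.555 days.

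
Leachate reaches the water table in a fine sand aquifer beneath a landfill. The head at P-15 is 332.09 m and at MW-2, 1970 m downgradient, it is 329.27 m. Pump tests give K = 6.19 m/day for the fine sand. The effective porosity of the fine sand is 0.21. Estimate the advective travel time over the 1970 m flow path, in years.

Hydraulic gradient i = (332.09 − 329.27) / 1970 = 2.82 / 1970 = 0.001431.
Darcy flux q = K · i = 6.190 × 0.001431 = 0.008861 m/day.
Seepage velocity v = q / n_e = 0.008861 / 0.21 = 0.04219 m/day.
Travel time t = L / v = 1970 / 0.04219 = 46689 days = 127.8 years.

128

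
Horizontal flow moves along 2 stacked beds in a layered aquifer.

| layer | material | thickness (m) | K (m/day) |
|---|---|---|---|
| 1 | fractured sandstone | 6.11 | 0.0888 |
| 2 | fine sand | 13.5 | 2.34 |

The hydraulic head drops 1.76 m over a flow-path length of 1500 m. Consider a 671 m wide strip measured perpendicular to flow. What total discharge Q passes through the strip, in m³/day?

Flow is parallel to layering, so each bed carries its own Darcy discharge and the transmissivities add.
Σ(K_i·b_i) = 0.0888×6.11 + 2.34×13.5 = 32.13 m²/day.
Hydraulic gradient i = Δh / L = 1.76 / 1500 = 0.001173.
Q = Σ(K_i·b_i) · W · i = 32.13 × 671 × 0.001173 = 25.30 m³/day.

25.3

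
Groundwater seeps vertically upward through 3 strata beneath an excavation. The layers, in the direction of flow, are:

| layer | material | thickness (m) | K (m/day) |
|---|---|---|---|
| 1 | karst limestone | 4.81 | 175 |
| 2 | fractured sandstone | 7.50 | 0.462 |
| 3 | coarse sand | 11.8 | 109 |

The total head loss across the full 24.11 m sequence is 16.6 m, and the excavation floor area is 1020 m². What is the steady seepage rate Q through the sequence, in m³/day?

Flow is perpendicular to layering, so the layers act in series and the equivalent K is the thickness-weighted harmonic mean.
Total thickness L = 4.81 + 7.50 + 11.8 = 24.11 m.
Σ(b_i/K_i) = 4.81/175 + 7.50/0.462 + 11.8/109 = 16.37 d.
K_eq = L / Σ(b_i/K_i) = 24.11 / 16.37 = 1.473 m/day.
Q = K_eq · A · (Δh/L) = 1.473 × 1020 × (16.6/24.11) = 1034 m³/day.

1030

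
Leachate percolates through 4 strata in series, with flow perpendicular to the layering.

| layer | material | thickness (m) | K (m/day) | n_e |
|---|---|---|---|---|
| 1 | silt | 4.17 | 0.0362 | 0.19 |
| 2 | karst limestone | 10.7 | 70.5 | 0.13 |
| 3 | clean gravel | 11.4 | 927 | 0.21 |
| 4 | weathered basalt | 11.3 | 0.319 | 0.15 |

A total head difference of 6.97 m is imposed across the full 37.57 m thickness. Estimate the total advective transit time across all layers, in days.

136

With flow normal to the layers, continuity requires the same specific discharge q through every layer.
Σ(b_i/K_i) = 4.17/0.0362 + 10.7/70.5 + 11.4/927 + 11.3/0.319 = 150.8 d.
q = Δh / Σ(b_i/K_i) = 6.97 / 150.8 = 0.04623 m/day.
In each layer the seepage velocity is v_i = q/n_i, so the layer transit time is t_i = b_i·n_i / q:
  layer 1 (silt): t_1 = 4.17 × 0.19 / 0.04623 = 17.14 d
  layer 2 (karst limestone): t_2 = 10.7 × 0.13 / 0.04623 = 30.09 d
  layer 3 (clean gravel): t_3 = 11.4 × 0.21 / 0.04623 = 51.79 d
  layer 4 (weathered basalt): t_4 = 11.3 × 0.15 / 0.04623 = 36.67 d
Total t = Σ t_i = 135.7 days.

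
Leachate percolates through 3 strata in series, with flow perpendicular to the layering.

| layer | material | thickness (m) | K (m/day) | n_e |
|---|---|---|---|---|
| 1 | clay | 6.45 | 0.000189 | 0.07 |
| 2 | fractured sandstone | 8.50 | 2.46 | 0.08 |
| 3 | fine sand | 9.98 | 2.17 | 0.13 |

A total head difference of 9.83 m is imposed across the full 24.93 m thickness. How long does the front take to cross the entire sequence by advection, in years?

23.1

With flow normal to the layers, continuity requires the same specific discharge q through every layer.
Σ(b_i/K_i) = 6.45/0.000189 + 8.50/2.46 + 9.98/2.17 = 34135 d.
q = Δh / Σ(b_i/K_i) = 9.83 / 34135 = 0.0002880 m/day.
In each layer the seepage velocity is v_i = q/n_i, so the layer transit time is t_i = b_i·n_i / q:
  layer 1 (clay): t_1 = 6.45 × 0.07 / 0.0002880 = 1568 d
  layer 2 (fractured sandstone): t_2 = 8.50 × 0.08 / 0.0002880 = 2361 d
  layer 3 (fine sand): t_3 = 9.98 × 0.13 / 0.0002880 = 4505 d
Total t = Σ t_i = 8434 days = 23.09 years.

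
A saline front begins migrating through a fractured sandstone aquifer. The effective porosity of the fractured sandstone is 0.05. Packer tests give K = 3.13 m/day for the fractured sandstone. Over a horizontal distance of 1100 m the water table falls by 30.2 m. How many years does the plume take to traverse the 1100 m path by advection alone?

1.75

Hydraulic gradient i = Δh / L = 30.2 / 1100 = 0.02745.
Darcy flux q = K · i = 3.130 × 0.02745 = 0.08593 m/day.
Seepage velocity v = q / n_e = 0.08593 / 0.05 = 1.719 m/day.
Travel time t = L / v = 1100 / 1.719 = 640.0 days = 1.752 years.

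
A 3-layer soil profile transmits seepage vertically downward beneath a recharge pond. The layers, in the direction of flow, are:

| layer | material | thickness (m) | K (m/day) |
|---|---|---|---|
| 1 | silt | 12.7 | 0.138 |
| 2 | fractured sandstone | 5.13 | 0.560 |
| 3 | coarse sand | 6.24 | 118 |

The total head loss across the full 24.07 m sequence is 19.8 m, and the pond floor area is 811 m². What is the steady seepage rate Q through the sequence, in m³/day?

159

Flow is perpendicular to layering, so the layers act in series and the equivalent K is the thickness-weighted harmonic mean.
Total thickness L = 12.7 + 5.13 + 6.24 = 24.07 m.
Σ(b_i/K_i) = 12.7/0.138 + 5.13/0.560 + 6.24/118 = 101.2 d.
K_eq = L / Σ(b_i/K_i) = 24.07 / 101.2 = 0.2377 m/day.
Q = K_eq · A · (Δh/L) = 0.2377 × 811 × (19.8/24.07) = 158.6 m³/day.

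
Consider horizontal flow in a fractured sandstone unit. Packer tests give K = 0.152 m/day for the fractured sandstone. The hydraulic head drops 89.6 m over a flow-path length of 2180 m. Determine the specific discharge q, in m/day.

0.00625

Hydraulic gradient i = Δh / L = 89.6 / 2180 = 0.04110.
Specific discharge q = K · i = 0.1520 × 0.04110 = 0.006247 m/day.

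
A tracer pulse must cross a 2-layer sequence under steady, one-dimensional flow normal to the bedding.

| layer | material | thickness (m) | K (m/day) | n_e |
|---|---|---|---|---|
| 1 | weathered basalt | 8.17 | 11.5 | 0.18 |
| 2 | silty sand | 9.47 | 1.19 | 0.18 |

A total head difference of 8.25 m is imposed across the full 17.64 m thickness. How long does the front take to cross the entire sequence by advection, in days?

3.34

With flow normal to the layers, continuity requires the same specific discharge q through every layer.
Σ(b_i/K_i) = 8.17/11.5 + 9.47/1.19 = 8.668 d.
q = Δh / Σ(b_i/K_i) = 8.25 / 8.668 = 0.9517 m/day.
In each layer the seepage velocity is v_i = q/n_i, so the layer transit time is t_i = b_i·n_i / q:
  layer 1 (weathered basalt): t_1 = 8.17 × 0.18 / 0.9517 = 1.545 d
  layer 2 (silty sand): t_2 = 9.47 × 0.18 / 0.9517 = 1.791 d
Total t = Σ t_i = 3.336 days.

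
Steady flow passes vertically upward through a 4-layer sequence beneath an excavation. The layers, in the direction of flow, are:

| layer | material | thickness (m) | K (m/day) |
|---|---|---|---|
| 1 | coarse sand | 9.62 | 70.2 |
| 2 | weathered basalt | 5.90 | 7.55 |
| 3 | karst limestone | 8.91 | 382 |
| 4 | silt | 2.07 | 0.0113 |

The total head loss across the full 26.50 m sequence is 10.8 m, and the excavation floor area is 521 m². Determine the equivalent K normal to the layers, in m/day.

Flow is perpendicular to layering, so the layers act in series and the equivalent K is the thickness-weighted harmonic mean.
Total thickness L = 9.62 + 5.90 + 8.91 + 2.07 = 26.50 m.
Σ(b_i/K_i) = 9.62/70.2 + 5.90/7.55 + 8.91/382 + 2.07/0.0113 = 184.1 d.
K_eq = L / Σ(b_i/K_i) = 26.50 / 184.1 = 0.1439 m/day.

0.144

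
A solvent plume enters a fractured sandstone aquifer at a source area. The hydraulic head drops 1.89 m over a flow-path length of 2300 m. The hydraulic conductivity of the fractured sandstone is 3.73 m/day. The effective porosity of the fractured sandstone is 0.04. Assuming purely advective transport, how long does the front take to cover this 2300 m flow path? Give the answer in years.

82.2

Hydraulic gradient i = Δh / L = 1.89 / 2300 = 0.0008217.
Darcy flux q = K · i = 3.730 × 0.0008217 = 0.003065 m/day.
Seepage velocity v = q / n_e = 0.003065 / 0.04 = 0.07663 m/day.
Travel time t = L / v = 2300 / 0.07663 = 30015 days = 82.18 years.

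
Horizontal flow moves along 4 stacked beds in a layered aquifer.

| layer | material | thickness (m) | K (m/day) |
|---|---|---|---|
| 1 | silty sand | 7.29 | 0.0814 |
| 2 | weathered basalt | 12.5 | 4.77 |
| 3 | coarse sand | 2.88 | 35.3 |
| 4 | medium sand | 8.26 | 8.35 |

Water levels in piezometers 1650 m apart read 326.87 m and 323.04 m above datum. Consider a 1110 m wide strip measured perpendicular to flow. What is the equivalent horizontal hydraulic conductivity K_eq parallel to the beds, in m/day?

Flow is parallel to layering, so each bed carries its own Darcy discharge and the transmissivities add.
Σ(K_i·b_i) = 0.0814×7.29 + 4.77×12.5 + 35.3×2.88 + 8.35×8.26 = 230.9 m²/day.
Total thickness b = 30.93 m, so K_eq = Σ(K_i·b_i)/b = 7.464 m/day.

7.46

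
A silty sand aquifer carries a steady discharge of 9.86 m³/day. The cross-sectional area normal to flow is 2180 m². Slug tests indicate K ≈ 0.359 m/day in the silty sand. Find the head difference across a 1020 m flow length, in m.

From Q = K·A·i, i = Q / (K·A) = 9.86 / (0.3590 × 2180) = 0.01260.
Head loss Δh = i · L = 0.01260 × 1020 = 12.85 m.

12.9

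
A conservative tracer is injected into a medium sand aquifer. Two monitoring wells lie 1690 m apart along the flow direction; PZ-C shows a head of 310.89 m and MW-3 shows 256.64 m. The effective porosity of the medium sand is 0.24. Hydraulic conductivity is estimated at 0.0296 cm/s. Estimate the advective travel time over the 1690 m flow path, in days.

494

Convert K: 0.0296 cm/s × 864 = 25.57 m/day.
Hydraulic gradient i = (310.89 − 256.64) / 1690 = 54.25 / 1690 = 0.03210.
Darcy flux q = K · i = 25.57 × 0.03210 = 0.8210 m/day.
Seepage velocity v = q / n_e = 0.8210 / 0.24 = 3.421 m/day.
Travel time t = L / v = 1690 / 3.421 = 494.1 days.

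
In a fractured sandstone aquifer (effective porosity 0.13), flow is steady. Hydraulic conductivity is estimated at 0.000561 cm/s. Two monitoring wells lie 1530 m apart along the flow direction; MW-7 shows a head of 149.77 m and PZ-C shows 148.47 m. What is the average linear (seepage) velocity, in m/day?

0.00317

Convert K: 0.000561 cm/s × 864 = 0.4847 m/day.
Hydraulic gradient i = (149.77 − 148.47) / 1530 = 1.3 / 1530 = 0.0008497.
Darcy flux q = K · i = 0.4847 × 0.0008497 = 0.0004118 m/day.
Seepage velocity v = q / n_e = 0.0004118 / 0.13 = 0.003168 m/day.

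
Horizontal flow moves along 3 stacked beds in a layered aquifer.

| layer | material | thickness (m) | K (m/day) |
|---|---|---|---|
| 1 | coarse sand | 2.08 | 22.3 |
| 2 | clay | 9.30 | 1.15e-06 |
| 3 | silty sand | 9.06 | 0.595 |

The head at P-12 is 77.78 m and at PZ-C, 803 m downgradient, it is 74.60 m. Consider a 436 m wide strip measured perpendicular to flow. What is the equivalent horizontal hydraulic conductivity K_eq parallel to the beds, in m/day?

Flow is parallel to layering, so each bed carries its own Darcy discharge and the transmissivities add.
Σ(K_i·b_i) = 22.3×2.08 + 1.15e-06×9.30 + 0.595×9.06 = 51.77 m²/day.
Total thickness b = 20.44 m, so K_eq = Σ(K_i·b_i)/b = 2.533 m/day.

2.53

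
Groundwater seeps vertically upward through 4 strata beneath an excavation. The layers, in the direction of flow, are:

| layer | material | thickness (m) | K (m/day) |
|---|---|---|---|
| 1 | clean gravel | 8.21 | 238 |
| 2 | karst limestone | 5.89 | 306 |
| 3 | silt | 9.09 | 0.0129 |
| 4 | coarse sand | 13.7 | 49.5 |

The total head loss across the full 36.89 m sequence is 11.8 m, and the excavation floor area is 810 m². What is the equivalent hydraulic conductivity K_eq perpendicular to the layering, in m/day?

Flow is perpendicular to layering, so the layers act in series and the equivalent K is the thickness-weighted harmonic mean.
Total thickness L = 8.21 + 5.89 + 9.09 + 13.7 = 36.89 m.
Σ(b_i/K_i) = 8.21/238 + 5.89/306 + 9.09/0.0129 + 13.7/49.5 = 705.0 d.
K_eq = L / Σ(b_i/K_i) = 36.89 / 705.0 = 0.05233 m/day.

0.0523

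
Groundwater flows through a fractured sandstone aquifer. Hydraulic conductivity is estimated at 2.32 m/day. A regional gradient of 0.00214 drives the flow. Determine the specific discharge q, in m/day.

Hydraulic gradient i = 0.00214.
Specific discharge q = K · i = 2.320 × 0.002140 = 0.004965 m/day.

0.00496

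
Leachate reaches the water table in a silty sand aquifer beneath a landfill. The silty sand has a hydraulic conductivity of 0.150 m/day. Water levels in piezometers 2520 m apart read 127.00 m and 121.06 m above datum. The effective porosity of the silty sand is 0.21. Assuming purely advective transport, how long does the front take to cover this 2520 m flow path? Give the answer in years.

Hydraulic gradient i = (127.00 − 121.06) / 2520 = 5.94 / 2520 = 0.002357.
Darcy flux q = K · i = 0.1500 × 0.002357 = 0.0003536 m/day.
Seepage velocity v = q / n_e = 0.0003536 / 0.21 = 0.001684 m/day.
Travel time t = L / v = 2520 / 0.001684 = 1.497e+06 days = 4098 years.

4100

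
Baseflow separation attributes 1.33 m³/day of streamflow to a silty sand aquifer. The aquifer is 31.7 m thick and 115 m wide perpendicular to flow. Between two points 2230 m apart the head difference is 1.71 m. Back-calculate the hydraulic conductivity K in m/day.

Cross-sectional area A = 115 × 31.7 = 3646 m².
Hydraulic gradient i = Δh / L = 1.71 / 2230 = 0.0007668.
From Q = K·A·i, K = Q / (A·i) = 1.33 / (3646 × 0.0007668) = 0.4758 m/day.

0.476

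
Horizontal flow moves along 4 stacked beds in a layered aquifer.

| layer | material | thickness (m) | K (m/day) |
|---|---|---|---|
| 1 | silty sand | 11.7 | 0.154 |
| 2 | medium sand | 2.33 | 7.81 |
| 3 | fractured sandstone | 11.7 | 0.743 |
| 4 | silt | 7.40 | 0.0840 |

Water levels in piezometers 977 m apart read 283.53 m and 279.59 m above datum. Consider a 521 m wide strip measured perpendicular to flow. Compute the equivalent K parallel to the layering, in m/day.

0.885

Flow is parallel to layering, so each bed carries its own Darcy discharge and the transmissivities add.
Σ(K_i·b_i) = 0.154×11.7 + 7.81×2.33 + 0.743×11.7 + 0.0840×7.40 = 29.31 m²/day.
Total thickness b = 33.13 m, so K_eq = Σ(K_i·b_i)/b = 0.8848 m/day.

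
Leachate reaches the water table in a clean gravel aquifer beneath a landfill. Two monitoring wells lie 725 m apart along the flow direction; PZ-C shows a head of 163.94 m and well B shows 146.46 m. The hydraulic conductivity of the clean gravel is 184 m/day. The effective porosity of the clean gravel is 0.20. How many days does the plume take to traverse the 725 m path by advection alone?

32.7

Hydraulic gradient i = (163.94 − 146.46) / 725 = 17.48 / 725 = 0.02411.
Darcy flux q = K · i = 184.0 × 0.02411 = 4.436 m/day.
Seepage velocity v = q / n_e = 4.436 / 0.20 = 22.18 m/day.
Travel time t = L / v = 725 / 22.18 = 32.68 days.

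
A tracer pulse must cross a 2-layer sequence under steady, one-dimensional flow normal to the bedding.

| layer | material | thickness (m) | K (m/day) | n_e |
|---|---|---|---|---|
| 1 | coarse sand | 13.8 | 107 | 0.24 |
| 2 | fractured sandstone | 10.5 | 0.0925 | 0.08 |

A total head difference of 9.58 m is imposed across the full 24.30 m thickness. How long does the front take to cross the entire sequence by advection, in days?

49.3

With flow normal to the layers, continuity requires the same specific discharge q through every layer.
Σ(b_i/K_i) = 13.8/107 + 10.5/0.0925 = 113.6 d.
q = Δh / Σ(b_i/K_i) = 9.58 / 113.6 = 0.08430 m/day.
In each layer the seepage velocity is v_i = q/n_i, so the layer transit time is t_i = b_i·n_i / q:
  layer 1 (coarse sand): t_1 = 13.8 × 0.24 / 0.08430 = 39.29 d
  layer 2 (fractured sandstone): t_2 = 10.5 × 0.08 / 0.08430 = 9.964 d
Total t = Σ t_i = 49.25 days.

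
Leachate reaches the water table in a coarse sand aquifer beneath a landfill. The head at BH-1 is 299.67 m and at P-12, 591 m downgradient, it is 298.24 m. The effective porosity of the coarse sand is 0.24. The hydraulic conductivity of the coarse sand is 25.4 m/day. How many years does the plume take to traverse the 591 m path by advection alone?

Hydraulic gradient i = (299.67 − 298.24) / 591 = 1.43 / 591 = 0.002420.
Darcy flux q = K · i = 25.40 × 0.002420 = 0.06146 m/day.
Seepage velocity v = q / n_e = 0.06146 / 0.24 = 0.2561 m/day.
Travel time t = L / v = 591 / 0.2561 = 2308 days = 6.319 years.

6.32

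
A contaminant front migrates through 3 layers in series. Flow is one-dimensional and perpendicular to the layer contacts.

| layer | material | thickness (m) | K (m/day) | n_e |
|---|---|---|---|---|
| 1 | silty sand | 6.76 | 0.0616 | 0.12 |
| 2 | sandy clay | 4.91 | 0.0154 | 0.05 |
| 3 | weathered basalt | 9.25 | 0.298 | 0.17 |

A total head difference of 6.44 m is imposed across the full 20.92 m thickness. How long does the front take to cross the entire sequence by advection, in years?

With flow normal to the layers, continuity requires the same specific discharge q through every layer.
Σ(b_i/K_i) = 6.76/0.0616 + 4.91/0.0154 + 9.25/0.298 = 459.6 d.
q = Δh / Σ(b_i/K_i) = 6.44 / 459.6 = 0.01401 m/day.
In each layer the seepage velocity is v_i = q/n_i, so the layer transit time is t_i = b_i·n_i / q:
  layer 1 (silty sand): t_1 = 6.76 × 0.12 / 0.01401 = 57.89 d
  layer 2 (sandy clay): t_2 = 4.91 × 0.05 / 0.01401 = 17.52 d
  layer 3 (weathered basalt): t_3 = 9.25 × 0.17 / 0.01401 = 112.2 d
Total t = Σ t_i = 187.6 days = 0.5137 years.

0.514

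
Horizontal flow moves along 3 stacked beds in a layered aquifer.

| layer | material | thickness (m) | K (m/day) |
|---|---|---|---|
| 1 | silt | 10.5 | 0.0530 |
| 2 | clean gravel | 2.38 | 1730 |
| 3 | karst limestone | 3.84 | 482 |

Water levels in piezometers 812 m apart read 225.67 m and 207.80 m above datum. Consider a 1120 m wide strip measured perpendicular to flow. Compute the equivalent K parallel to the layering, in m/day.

357

Flow is parallel to layering, so each bed carries its own Darcy discharge and the transmissivities add.
Σ(K_i·b_i) = 0.0530×10.5 + 1730×2.38 + 482×3.84 = 5969 m²/day.
Total thickness b = 16.72 m, so K_eq = Σ(K_i·b_i)/b = 357.0 m/day.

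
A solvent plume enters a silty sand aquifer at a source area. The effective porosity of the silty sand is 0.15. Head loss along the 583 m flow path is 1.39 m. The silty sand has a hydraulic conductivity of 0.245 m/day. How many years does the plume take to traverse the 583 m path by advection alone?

Hydraulic gradient i = Δh / L = 1.39 / 583 = 0.002384.
Darcy flux q = K · i = 0.2450 × 0.002384 = 0.0005841 m/day.
Seepage velocity v = q / n_e = 0.0005841 / 0.15 = 0.003894 m/day.
Travel time t = L / v = 583 / 0.003894 = 1.497e+05 days = 409.9 years.

410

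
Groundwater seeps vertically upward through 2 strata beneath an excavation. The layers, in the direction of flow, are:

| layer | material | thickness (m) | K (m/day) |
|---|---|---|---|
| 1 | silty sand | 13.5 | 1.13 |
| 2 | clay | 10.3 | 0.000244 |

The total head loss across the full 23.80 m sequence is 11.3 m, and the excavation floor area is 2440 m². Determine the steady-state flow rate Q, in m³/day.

0.653

Flow is perpendicular to layering, so the layers act in series and the equivalent K is the thickness-weighted harmonic mean.
Total thickness L = 13.5 + 10.3 = 23.80 m.
Σ(b_i/K_i) = 13.5/1.13 + 10.3/0.000244 = 42225 d.
K_eq = L / Σ(b_i/K_i) = 23.80 / 42225 = 0.0005636 m/day.
Q = K_eq · A · (Δh/L) = 0.0005636 × 2440 × (11.3/23.80) = 0.6530 m³/day.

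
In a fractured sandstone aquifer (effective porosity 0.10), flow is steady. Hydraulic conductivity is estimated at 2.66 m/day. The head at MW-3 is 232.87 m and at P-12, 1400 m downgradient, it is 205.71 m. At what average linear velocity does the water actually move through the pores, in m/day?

0.516

Hydraulic gradient i = (232.87 − 205.71) / 1400 = 27.16 / 1400 = 0.01940.
Darcy flux q = K · i = 2.660 × 0.01940 = 0.05160 m/day.
Seepage velocity v = q / n_e = 0.05160 / 0.10 = 0.5160 m/day.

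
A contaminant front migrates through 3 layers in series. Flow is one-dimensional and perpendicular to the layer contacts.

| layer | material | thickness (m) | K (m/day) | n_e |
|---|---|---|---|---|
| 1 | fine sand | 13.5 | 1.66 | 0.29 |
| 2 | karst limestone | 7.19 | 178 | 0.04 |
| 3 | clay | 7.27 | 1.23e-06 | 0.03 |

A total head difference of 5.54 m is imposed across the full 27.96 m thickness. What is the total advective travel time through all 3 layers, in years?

12900

With flow normal to the layers, continuity requires the same specific discharge q through every layer.
Σ(b_i/K_i) = 13.5/1.66 + 7.19/178 + 7.27/1.23e-06 = 5.911e+06 d.
q = Δh / Σ(b_i/K_i) = 5.54 / 5.911e+06 = 9.373e-07 m/day.
In each layer the seepage velocity is v_i = q/n_i, so the layer transit time is t_i = b_i·n_i / q:
  layer 1 (fine sand): t_1 = 13.5 × 0.29 / 9.373e-07 = 4.177e+06 d
  layer 2 (karst limestone): t_2 = 7.19 × 0.04 / 9.373e-07 = 3.068e+05 d
  layer 3 (clay): t_3 = 7.27 × 0.03 / 9.373e-07 = 2.327e+05 d
Total t = Σ t_i = 4.716e+06 days = 12913 years.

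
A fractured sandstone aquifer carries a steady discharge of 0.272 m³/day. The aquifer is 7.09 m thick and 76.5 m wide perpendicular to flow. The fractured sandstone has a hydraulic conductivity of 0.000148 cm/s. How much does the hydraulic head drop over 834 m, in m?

3.27

Convert K: 0.000148 cm/s × 864 = 0.1279 m/day.
Cross-sectional area A = 76.5 × 7.09 = 542.4 m².
From Q = K·A·i, i = Q / (K·A) = 0.272 / (0.1279 × 542.4) = 0.003922.
Head loss Δh = i · L = 0.003922 × 834 = 3.271 m.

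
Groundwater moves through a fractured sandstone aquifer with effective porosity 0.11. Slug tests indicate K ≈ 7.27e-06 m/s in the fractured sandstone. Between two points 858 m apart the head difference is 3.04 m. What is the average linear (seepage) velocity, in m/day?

0.0202

Convert K: 7.27e-06 m/s × 86400 = 0.6281 m/day.
Hydraulic gradient i = Δh / L = 3.04 / 858 = 0.003543.
Darcy flux q = K · i = 0.6281 × 0.003543 = 0.002226 m/day.
Seepage velocity v = q / n_e = 0.002226 / 0.11 = 0.02023 m/day.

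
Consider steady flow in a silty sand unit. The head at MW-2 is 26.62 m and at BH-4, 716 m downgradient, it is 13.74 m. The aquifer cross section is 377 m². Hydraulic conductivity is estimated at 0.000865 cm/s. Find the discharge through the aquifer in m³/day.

Convert K: 0.000865 cm/s × 864 = 0.7474 m/day.
Hydraulic gradient i = (26.62 − 13.74) / 716 = 12.88 / 716 = 0.01799.
Darcy's law: Q = K · A · i = 0.7474 × 377.0 × 0.01799 = 5.068 m³/day.

5.07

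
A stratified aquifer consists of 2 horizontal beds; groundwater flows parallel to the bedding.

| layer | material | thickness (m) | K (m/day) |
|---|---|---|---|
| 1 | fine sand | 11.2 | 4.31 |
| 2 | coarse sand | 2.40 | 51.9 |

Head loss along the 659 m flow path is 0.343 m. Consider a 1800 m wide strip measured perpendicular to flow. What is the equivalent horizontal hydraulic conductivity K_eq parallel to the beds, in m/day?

Flow is parallel to layering, so each bed carries its own Darcy discharge and the transmissivities add.
Σ(K_i·b_i) = 4.31×11.2 + 51.9×2.40 = 172.8 m²/day.
Total thickness b = 13.60 m, so K_eq = Σ(K_i·b_i)/b = 12.71 m/day.

12.7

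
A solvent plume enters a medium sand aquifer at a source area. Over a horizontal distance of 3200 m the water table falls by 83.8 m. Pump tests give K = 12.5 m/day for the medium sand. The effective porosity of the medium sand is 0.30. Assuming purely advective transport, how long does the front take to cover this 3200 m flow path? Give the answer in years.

8.03

Hydraulic gradient i = Δh / L = 83.8 / 3200 = 0.02619.
Darcy flux q = K · i = 12.50 × 0.02619 = 0.3273 m/day.
Seepage velocity v = q / n_e = 0.3273 / 0.30 = 1.091 m/day.
Travel time t = L / v = 3200 / 1.091 = 2933 days = 8.029 years.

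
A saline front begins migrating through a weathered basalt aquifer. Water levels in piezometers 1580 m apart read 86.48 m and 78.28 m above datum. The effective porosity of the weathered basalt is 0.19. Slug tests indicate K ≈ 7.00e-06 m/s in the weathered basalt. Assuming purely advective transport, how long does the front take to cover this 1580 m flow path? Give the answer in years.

262

Convert K: 7.00e-06 m/s × 86400 = 0.6048 m/day.
Hydraulic gradient i = (86.48 − 78.28) / 1580 = 8.2 / 1580 = 0.005190.
Darcy flux q = K · i = 0.6048 × 0.005190 = 0.003139 m/day.
Seepage velocity v = q / n_e = 0.003139 / 0.19 = 0.01652 m/day.
Travel time t = L / v = 1580 / 0.01652 = 95641 days = 261.8 years.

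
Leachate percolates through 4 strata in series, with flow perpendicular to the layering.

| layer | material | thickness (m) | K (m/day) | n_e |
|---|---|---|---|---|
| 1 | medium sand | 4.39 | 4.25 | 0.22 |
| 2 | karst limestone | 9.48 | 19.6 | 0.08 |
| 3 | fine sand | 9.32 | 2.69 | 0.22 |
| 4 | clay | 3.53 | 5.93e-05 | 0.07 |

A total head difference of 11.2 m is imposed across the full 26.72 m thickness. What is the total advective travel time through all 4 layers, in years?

With flow normal to the layers, continuity requires the same specific discharge q through every layer.
Σ(b_i/K_i) = 4.39/4.25 + 9.48/19.6 + 9.32/2.69 + 3.53/5.93e-05 = 59533 d.
q = Δh / Σ(b_i/K_i) = 11.2 / 59533 = 0.0001881 m/day.
In each layer the seepage velocity is v_i = q/n_i, so the layer transit time is t_i = b_i·n_i / q:
  layer 1 (medium sand): t_1 = 4.39 × 0.22 / 0.0001881 = 5134 d
  layer 2 (karst limestone): t_2 = 9.48 × 0.08 / 0.0001881 = 4031 d
  layer 3 (fine sand): t_3 = 9.32 × 0.22 / 0.0001881 = 10899 d
  layer 4 (clay): t_4 = 3.53 × 0.07 / 0.0001881 = 1313 d
Total t = Σ t_i = 21377 days = 58.53 years.

58.5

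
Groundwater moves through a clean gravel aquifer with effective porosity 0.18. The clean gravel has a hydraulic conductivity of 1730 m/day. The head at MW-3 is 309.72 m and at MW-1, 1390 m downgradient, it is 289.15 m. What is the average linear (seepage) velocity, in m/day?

Hydraulic gradient i = (309.72 − 289.15) / 1390 = 20.57 / 1390 = 0.01480.
Darcy flux q = K · i = 1730 × 0.01480 = 25.60 m/day.
Seepage velocity v = q / n_e = 25.60 / 0.18 = 142.2 m/day.

142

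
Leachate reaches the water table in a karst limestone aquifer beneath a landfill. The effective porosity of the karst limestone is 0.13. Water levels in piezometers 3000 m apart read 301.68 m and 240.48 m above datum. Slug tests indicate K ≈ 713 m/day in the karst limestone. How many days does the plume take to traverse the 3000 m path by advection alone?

Hydraulic gradient i = (301.68 − 240.48) / 3000 = 61.2 / 3000 = 0.02040.
Darcy flux q = K · i = 713.0 × 0.02040 = 14.55 m/day.
Seepage velocity v = q / n_e = 14.55 / 0.13 = 111.9 m/day.
Travel time t = L / v = 3000 / 111.9 = 26.81 days.

26.8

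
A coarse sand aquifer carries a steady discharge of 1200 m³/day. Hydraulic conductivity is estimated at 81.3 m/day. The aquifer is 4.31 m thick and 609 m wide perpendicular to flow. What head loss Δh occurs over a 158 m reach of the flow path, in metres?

0.888

Cross-sectional area A = 609 × 4.31 = 2625 m².
From Q = K·A·i, i = Q / (K·A) = 1200 / (81.30 × 2625) = 0.005623.
Head loss Δh = i · L = 0.005623 × 158 = 0.8885 m.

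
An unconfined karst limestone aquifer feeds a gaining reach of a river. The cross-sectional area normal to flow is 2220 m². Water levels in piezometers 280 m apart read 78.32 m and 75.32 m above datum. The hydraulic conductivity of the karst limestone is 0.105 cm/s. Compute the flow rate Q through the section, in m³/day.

Convert K: 0.105 cm/s × 864 = 90.72 m/day.
Hydraulic gradient i = (78.32 − 75.32) / 280 = 3 / 280 = 0.01071.
Darcy's law: Q = K · A · i = 90.72 × 2220 × 0.01071 = 2158 m³/day.

2160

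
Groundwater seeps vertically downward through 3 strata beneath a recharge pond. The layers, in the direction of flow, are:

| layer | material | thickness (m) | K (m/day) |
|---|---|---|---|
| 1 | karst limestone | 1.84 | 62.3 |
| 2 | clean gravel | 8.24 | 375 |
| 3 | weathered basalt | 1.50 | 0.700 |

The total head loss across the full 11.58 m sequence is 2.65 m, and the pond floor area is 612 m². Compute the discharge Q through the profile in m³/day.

739

Flow is perpendicular to layering, so the layers act in series and the equivalent K is the thickness-weighted harmonic mean.
Total thickness L = 1.84 + 8.24 + 1.50 = 11.58 m.
Σ(b_i/K_i) = 1.84/62.3 + 8.24/375 + 1.50/0.700 = 2.194 d.
K_eq = L / Σ(b_i/K_i) = 11.58 / 2.194 = 5.277 m/day.
Q = K_eq · A · (Δh/L) = 5.277 × 612 × (2.65/11.58) = 739.1 m³/day.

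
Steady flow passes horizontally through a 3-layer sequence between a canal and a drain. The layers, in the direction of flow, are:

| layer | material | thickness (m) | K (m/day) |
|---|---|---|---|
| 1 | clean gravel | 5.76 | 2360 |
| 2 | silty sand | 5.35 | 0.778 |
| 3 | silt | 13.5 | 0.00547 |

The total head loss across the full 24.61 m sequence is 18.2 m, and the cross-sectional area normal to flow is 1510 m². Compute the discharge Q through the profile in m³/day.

Flow is perpendicular to layering, so the layers act in series and the equivalent K is the thickness-weighted harmonic mean.
Total thickness L = 5.76 + 5.35 + 13.5 = 24.61 m.
Σ(b_i/K_i) = 5.76/2360 + 5.35/0.778 + 13.5/0.00547 = 2475 d.
K_eq = L / Σ(b_i/K_i) = 24.61 / 2475 = 0.009944 m/day.
Q = K_eq · A · (Δh/L) = 0.009944 × 1510 × (18.2/24.61) = 11.10 m³/day.

11.1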